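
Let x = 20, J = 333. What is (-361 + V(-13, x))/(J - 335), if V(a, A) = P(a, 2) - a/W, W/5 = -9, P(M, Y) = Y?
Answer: 8084/45 ≈ 179.64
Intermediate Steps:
W = -45 (W = 5*(-9) = -45)
V(a, A) = 2 + a/45 (V(a, A) = 2 - a/(-45) = 2 - a*(-1)/45 = 2 - (-1)*a/45 = 2 + a/45)
(-361 + V(-13, x))/(J - 335) = (-361 + (2 + (1/45)*(-13)))/(333 - 335) = (-361 + (2 - 13/45))/(-2) = (-361 + 77/45)*(-½) = -16168/45*(-½) = 8084/45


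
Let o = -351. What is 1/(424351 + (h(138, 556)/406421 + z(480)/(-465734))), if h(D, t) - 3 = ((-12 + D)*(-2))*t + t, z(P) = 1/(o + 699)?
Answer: 65870859148872/27952342332569813755 ≈ 2.3565e-6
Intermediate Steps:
z(P) = 1/348 (z(P) = 1/(-351 + 699) = 1/348)
h(D, t) = 3 + t + t*(24 - 2*D) (h(D, t) = 3 + (((-12 + D)*(-2))*t + t) = 3 + ((24 - 2*D)*t + t) = 3 + (t*(24 - 2*D) + t) = 3 + (t + t*(24 - 2*D)) = 3 + t + t*(24 - 2*D))
1/(424351 + (h(138, 556)/406421 + z(480)/(-465734))) = 1/(424351 + ((3 + 25*556 - 2*138*556)/406421 + (1/348)/(-465734))) = 1/(424351 + ((3 + 13900 - 153456)*(1/406421) + (1/348)*(-1/465734))) = 1/(424351 + (-139553*1/406421 - 1/162075432)) = 1/(424351 + (-139553/406421 - 1/162075432)) = 1/(424351 - 22618113168317/65870859148872) = 1/(27952342332569813755/65870859148872) = 65870859148872/27952342332569813755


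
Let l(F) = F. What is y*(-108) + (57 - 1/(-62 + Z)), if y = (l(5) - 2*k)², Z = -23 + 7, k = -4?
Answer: -1419209/78 ≈ -18195.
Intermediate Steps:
Z = -16
y = 169 (y = (5 - 2*(-4))² = (5 + 8)² = 13² = 169)
y*(-108) + (57 - 1/(-62 + Z)) = 169*(-108) + (57 - 1/(-62 - 16)) = -18252 + (57 - 1/(-78)) = -18252 + (57 - 1*(-1/78)) = -18252 + (57 + 1/78) = -18252 + 4447/78 = -1419209/78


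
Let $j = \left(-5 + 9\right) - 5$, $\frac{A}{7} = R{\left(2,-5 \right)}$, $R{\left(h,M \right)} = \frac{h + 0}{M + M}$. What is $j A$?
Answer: $\frac{7}{5} \approx 1.4$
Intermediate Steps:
$R{\left(h,M \right)} = \frac{h}{2 M}$
$A = - \frac{7}{5}$ ($A = 7 \cdot \frac{1}{2} \cdot 2 \frac{1}{-5} = 7 \cdot \frac{1}{2} \cdot 2 \left(- \frac{1}{5}\right) = 7 \left(- \frac{1}{5}\right) = - \frac{7}{5} \approx -1.4$)
$j = -1$ ($j = 4 - 5 = -1$)
$j A = \left(-1\right) \left(- \frac{7}{5}\right) = \frac{7}{5}$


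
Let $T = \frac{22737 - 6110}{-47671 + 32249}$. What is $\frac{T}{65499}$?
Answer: $- \frac{16627}{1010125578} \approx -1.646 \cdot 10^{-5}$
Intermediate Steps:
$T = - \frac{16627}{15422}$ ($T = \frac{16627}{-15422} = 16627 \left(- \frac{1}{15422}\right) = - \frac{16627}{15422} \approx -1.0781$)
$\frac{T}{65499} = - \frac{16627}{15422 \cdot 65499} = \left(- \frac{16627}{15422}\right) \frac{1}{65499} = - \frac{16627}{1010125578}$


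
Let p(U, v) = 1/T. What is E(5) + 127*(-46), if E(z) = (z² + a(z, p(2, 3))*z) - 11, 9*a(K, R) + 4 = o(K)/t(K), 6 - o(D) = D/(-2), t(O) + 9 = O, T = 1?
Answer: -419861/72 ≈ -5831.4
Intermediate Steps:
p(U, v) = 1 (p(U, v) = 1/1 = 1)
t(O) = -9 + O
o(D) = 6 + D/2 (o(D) = 6 - D/(-2) = 6 - D*(-1)/2 = 6 - (-1)*D/2 = 6 + D/2)
a(K, R) = -4/9 + (6 + K/2)/(9*(-9 + K)) (a(K, R) = -4/9 + ((6 + K/2)/(-9 + K))/9 = -4/9 + (6 + K/2)/(9*(-9 + K)))
E(z) = -11 + z² + 7*z*(12 - z)/(18*(-9 + z)) (E(z) = (z² + (7*(12 - z)/(18*(-9 + z)))*z) - 11 = (z² + 7*z*(12 - z)/(18*(-9 + z))) - 11 = -11 + z² + 7*z*(12 - z)/(18*(-9 + z)))
E(5) + 127*(-46) = (1782 - 169*5² - 114*5 + 18*5³)/(18*(-9 + 5)) + 127*(-46) = (1/18)*(1782 - 169*25 - 570 + 18*125)/(-4) - 5842 = (1/18)*(-¼)*(1782 - 4225 - 570 + 2250) - 5842 = (1/18)*(-¼)*(-763) - 5842 = 763/72 - 5842 = -419861/72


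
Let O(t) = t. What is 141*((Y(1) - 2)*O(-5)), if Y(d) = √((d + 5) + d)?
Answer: 1410 - 705*√7 ≈ -455.25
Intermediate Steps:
Y(d) = √(5 + 2*d) (Y(d) = √((5 + d) + d) = √(5 + 2*d))
141*((Y(1) - 2)*O(-5)) = 141*((√(5 + 2*1) - 2)*(-5)) = 141*((√(5 + 2) - 2)*(-5)) = 141*((√7 - 2)*(-5)) = 141*((-2 + √7)*(-5)) = 141*(10 - 5*√7) = 1410 - 705*√7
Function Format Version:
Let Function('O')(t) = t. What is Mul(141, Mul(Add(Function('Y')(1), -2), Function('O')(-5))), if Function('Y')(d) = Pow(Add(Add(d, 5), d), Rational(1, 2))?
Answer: Add(1410, Mul(-705, Pow(7, Rational(1, 2)))) ≈ -455.25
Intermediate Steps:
Function('Y')(d) = Pow(Add(5, Mul(2, d)), Rational(1, 2)) (Function('Y')(d) = Pow(Add(Add(5, d), d), Rational(1, 2)) = Pow(Add(5, Mul(2, d)), Rational(1, 2)))
Mul(141, Mul(Add(Function('Y')(1), -2), Function('O')(-5))) = Mul(141, Mul(Add(Pow(Add(5, Mul(2, 1)), Rational(1, 2)), -2), -5)) = Mul(141, Mul(Add(Pow(Add(5, 2), Rational(1, 2)), -2), -5)) = Mul(141, Mul(Add(Pow(7, Rational(1, 2)), -2), -5)) = Mul(141, Mul(Add(-2, Pow(7, Rational(1, 2))), -5)) = Mul(141, Add(10, Mul(-5, Pow(7, Rational(1, 2))))) = Add(1410, Mul(-705, Pow(7, Rational(1, 2))))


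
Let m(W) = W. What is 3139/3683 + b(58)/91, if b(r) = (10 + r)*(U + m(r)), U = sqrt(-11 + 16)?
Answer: 14811401/335153 + 68*sqrt(5)/91 ≈ 45.864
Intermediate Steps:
U = sqrt(5) ≈ 2.2361
b(r) = (10 + r)*(r + sqrt(5)) (b(r) = (10 + r)*(sqrt(5) + r) = (10 + r)*(r + sqrt(5)))
3139/3683 + b(58)/91 = 3139/3683 + (58**2 + 10*58 + 10*sqrt(5) + 58*sqrt(5))/91 = 3139*(1/3683) + (3364 + 580 + 10*sqrt(5) + 58*sqrt(5))*(1/91) = 3139/3683 + (3944 + 68*sqrt(5))*(1/91) = 3139/3683 + (3944/91 + 68*sqrt(5)/91) = 14811401/335153 + 68*sqrt(5)/91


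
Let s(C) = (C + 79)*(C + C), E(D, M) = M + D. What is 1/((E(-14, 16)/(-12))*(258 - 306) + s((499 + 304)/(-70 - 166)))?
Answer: -27848/14103539 ≈ -0.0019745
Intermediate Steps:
E(D, M) = D + M
s(C) = 2*C*(79 + C) (s(C) = (79 + C)*(2*C) = 2*C*(79 + C))
1/((E(-14, 16)/(-12))*(258 - 306) + s((499 + 304)/(-70 - 166))) = 1/(((-14 + 16)/(-12))*(258 - 306) + 2*((499 + 304)/(-70 - 166))*(79 + (499 + 304)/(-70 - 166))) = 1/((2*(-1/12))*(-48) + 2*(803/(-236))*(79 + 803/(-236))) = 1/(-⅙*(-48) + 2*(803*(-1/236))*(79 + 803*(-1/236))) = 1/(8 + 2*(-803/236)*(79 - 803/236)) = 1/(8 + 2*(-803/236)*(17841/236)) = 1/(8 - 14326323/27848) = 1/(-14103539/27848) = -27848/14103539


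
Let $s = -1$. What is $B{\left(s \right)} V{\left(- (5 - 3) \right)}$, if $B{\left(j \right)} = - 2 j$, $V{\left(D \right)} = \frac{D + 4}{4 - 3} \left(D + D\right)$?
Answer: $-16$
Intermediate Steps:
$V{\left(D \right)} = 2 D \left(4 + D\right)$ ($V{\left(D \right)} = \frac{4 + D}{1} \cdot 2 D = \left(4 + D\right) 1 \cdot 2 D = \left(4 + D\right) 2 D = 2 D \left(4 + D\right)$)
$B{\left(s \right)} V{\left(- (5 - 3) \right)} = \left(-2\right) \left(-1\right) 2 \left(- (5 - 3)\right) \left(4 - \left(5 - 3\right)\right) = 2 \cdot 2 \left(\left(-1\right) 2\right) \left(4 - 2\right) = 2 \cdot 2 \left(-2\right) \left(4 - 2\right) = 2 \cdot 2 \left(-2\right) 2 = 2 \left(-8\right) = -16$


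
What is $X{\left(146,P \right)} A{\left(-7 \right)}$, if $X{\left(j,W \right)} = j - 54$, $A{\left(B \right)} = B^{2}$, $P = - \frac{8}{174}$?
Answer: $4508$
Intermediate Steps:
$P = - \frac{4}{87}$ ($P = \left(-8\right) \frac{1}{174} = - \frac{4}{87} \approx -0.045977$)
$X{\left(j,W \right)} = -54 + j$ ($X{\left(j,W \right)} = j - 54 = -54 + j$)
$X{\left(146,P \right)} A{\left(-7 \right)} = \left(-54 + 146\right) \left(-7\right)^{2} = 92 \cdot 49 = 4508$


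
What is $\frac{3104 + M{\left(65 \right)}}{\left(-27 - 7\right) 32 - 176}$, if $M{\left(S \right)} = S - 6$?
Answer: $- \frac{3163}{1264} \approx -2.5024$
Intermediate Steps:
$M{\left(S \right)} = -6 + S$
$\frac{3104 + M{\left(65 \right)}}{\left(-27 - 7\right) 32 - 176} = \frac{3104 + \left(-6 + 65\right)}{\left(-27 - 7\right) 32 - 176} = \frac{3104 + 59}{\left(-34\right) 32 - 176} = \frac{3163}{-1088 - 176} = \frac{3163}{-1264} = 3163 \left(- \frac{1}{1264}\right) = - \frac{3163}{1264}$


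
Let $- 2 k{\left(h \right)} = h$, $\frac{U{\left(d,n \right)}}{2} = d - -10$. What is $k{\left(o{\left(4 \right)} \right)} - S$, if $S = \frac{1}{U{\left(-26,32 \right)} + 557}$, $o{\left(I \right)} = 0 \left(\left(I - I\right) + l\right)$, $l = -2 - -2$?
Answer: $- \frac{1}{525} \approx -0.0019048$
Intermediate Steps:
$l = 0$ ($l = -2 + 2 = 0$)
$U{\left(d,n \right)} = 20 + 2 d$ ($U{\left(d,n \right)} = 2 \left(d - -10\right) = 2 \left(d + 10\right) = 2 \left(10 + d\right) = 20 + 2 d$)
$o{\left(I \right)} = 0$ ($o{\left(I \right)} = 0 \left(\left(I - I\right) + 0\right) = 0 \left(0 + 0\right) = 0 \cdot 0 = 0$)
$k{\left(h \right)} = - \frac{h}{2}$
$S = \frac{1}{525}$ ($S = \frac{1}{\left(20 + 2 \left(-26\right)\right) + 557} = \frac{1}{\left(20 - 52\right) + 557} = \frac{1}{-32 + 557} = \frac{1}{525} \approx 0.0019048$)
$k{\left(o{\left(4 \right)} \right)} - S = \left(- \frac{1}{2}\right) 0 - \frac{1}{525} = 0 - \frac{1}{525} = - \frac{1}{525}$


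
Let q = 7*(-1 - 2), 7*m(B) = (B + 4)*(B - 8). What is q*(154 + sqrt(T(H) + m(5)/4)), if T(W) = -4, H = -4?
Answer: -3234 - 3*I*sqrt(973)/2 ≈ -3234.0 - 46.789*I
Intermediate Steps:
m(B) = (-8 + B)*(4 + B)/7 (m(B) = ((B + 4)*(B - 8))/7 = ((4 + B)*(-8 + B))/7 = ((-8 + B)*(4 + B))/7 = (-8 + B)*(4 + B)/7)
q = -21 (q = 7*(-3) = -21)
q*(154 + sqrt(T(H) + m(5)/4)) = -21*(154 + sqrt(-4 + (-32/7 - 4/7*5 + (1/7)*5**2)/4)) = -21*(154 + sqrt(-4 + (-32/7 - 20/7 + (1/7)*25)*(1/4))) = -21*(154 + sqrt(-4 + (-32/7 - 20/7 + 25/7)*(1/4))) = -21*(154 + sqrt(-4 - 27/7*1/4)) = -21*(154 + sqrt(-4 - 27/28)) = -21*(154 + sqrt(-139/28)) = -21*(154 + I*sqrt(973)/14) = -3234 - 3*I*sqrt(973)/2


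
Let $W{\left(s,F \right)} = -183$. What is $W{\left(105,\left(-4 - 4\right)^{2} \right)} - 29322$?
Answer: $-29505$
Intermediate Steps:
$W{\left(105,\left(-4 - 4\right)^{2} \right)} - 29322 = -183 - 29322 = -29505$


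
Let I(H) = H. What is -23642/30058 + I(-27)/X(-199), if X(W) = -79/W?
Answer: -81684676/1187291 ≈ -68.799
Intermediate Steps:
-23642/30058 + I(-27)/X(-199) = -23642/30058 - 27/((-79/(-199))) = -23642*1/30058 - 27/((-79*(-1/199))) = -11821/15029 - 27/79/199 = -11821/15029 - 27*199/79 = -11821/15029 - 5373/79 = -81684676/1187291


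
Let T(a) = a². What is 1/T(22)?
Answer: 1/484 ≈ 0.0020661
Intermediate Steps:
1/T(22) = 1/(22²) = 1/484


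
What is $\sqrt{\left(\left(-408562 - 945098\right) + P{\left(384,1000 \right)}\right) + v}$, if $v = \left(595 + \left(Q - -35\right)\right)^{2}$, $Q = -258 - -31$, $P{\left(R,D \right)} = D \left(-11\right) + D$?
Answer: $i \sqrt{1201251} \approx 1096.0 i$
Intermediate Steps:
$P{\left(R,D \right)} = - 10 D$ ($P{\left(R,D \right)} = - 11 D + D = - 10 D$)
$Q = -227$ ($Q = -258 + 31 = -227$)
$v = 162409$ ($v = \left(595 - 192\right)^{2} = 403^{2} = 162409$)
$\sqrt{\left(\left(-408562 - 945098\right) + P{\left(384,1000 \right)}\right) + v} = \sqrt{\left(\left(-408562 - 945098\right) - 10000\right) + 162409} = \sqrt{\left(-1353660 - 10000\right) + 162409} = \sqrt{-1363660 + 162409} = \sqrt{-1201251} = i \sqrt{1201251}$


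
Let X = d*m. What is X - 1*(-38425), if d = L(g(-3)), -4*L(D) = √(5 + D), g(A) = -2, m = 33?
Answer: 38425 - 33*√3/4 ≈ 38411.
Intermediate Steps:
L(D) = -√(5 + D)/4
d = -√3/4 (d = -√(5 - 2)/4 = -√3/4 ≈ -0.43301)
X = -33*√3/4 (X = -√3/4*33 = -33*√3/4 ≈ -14.289)
X - 1*(-38425) = -33*√3/4 - 1*(-38425) = -33*√3/4 + 38425 = 38425 - 33*√3/4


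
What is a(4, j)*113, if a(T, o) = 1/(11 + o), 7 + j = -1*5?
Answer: -113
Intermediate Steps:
j = -12 (j = -7 - 1*5 = -7 - 5 = -12)
a(4, j)*113 = 113/(11 - 12) = 113/(-1) = -1*113 = -113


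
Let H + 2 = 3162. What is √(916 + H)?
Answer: 2*√1019 ≈ 63.844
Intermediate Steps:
H = 3160 (H = -2 + 3162 = 3160)
√(916 + H) = √(916 + 3160) = √4076 = 2*√1019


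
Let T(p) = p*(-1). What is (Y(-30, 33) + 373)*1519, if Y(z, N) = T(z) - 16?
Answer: 587853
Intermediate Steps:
T(p) = -p
Y(z, N) = -16 - z (Y(z, N) = -z - 16 = -16 - z)
(Y(-30, 33) + 373)*1519 = ((-16 - 1*(-30)) + 373)*1519 = ((-16 + 30) + 373)*1519 = (14 + 373)*1519 = 387*1519 = 587853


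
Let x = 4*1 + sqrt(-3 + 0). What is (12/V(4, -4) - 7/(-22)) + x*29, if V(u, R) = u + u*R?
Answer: 2537/22 + 29*I*sqrt(3) ≈ 115.32 + 50.229*I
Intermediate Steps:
V(u, R) = u + R*u
x = 4 + I*sqrt(3) (x = 4 + sqrt(-3) = 4 + I*sqrt(3) ≈ 4.0 + 1.732*I)
(12/V(4, -4) - 7/(-22)) + x*29 = (12/((4*(1 - 4))) - 7/(-22)) + (4 + I*sqrt(3))*29 = (12/((4*(-3))) - 7*(-1/22)) + (116 + 29*I*sqrt(3)) = (12/(-12) + 7/22) + (116 + 29*I*sqrt(3)) = (12*(-1/12) + 7/22) + (116 + 29*I*sqrt(3)) = (-1 + 7/22) + (116 + 29*I*sqrt(3)) = -15/22 + (116 + 29*I*sqrt(3)) = 2537/22 + 29*I*sqrt(3)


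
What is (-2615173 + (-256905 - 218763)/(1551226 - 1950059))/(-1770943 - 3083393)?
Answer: 1043016817441/1936069389888 ≈ 0.53873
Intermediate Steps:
(-2615173 + (-256905 - 218763)/(1551226 - 1950059))/(-1770943 - 3083393) = (-2615173 - 475668/(-398833))/(-4854336) = (-2615173 - 475668*(-1/398833))*(-1/4854336) = (-2615173 + 475668/398833)*(-1/4854336) = -1043016817441/398833*(-1/4854336) = 1043016817441/1936069389888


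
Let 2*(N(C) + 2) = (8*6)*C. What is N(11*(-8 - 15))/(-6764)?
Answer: 3037/3382 ≈ 0.89799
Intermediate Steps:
N(C) = -2 + 24*C (N(C) = -2 + ((8*6)*C)/2 = -2 + (48*C)/2 = -2 + 24*C)
N(11*(-8 - 15))/(-6764) = (-2 + 24*(11*(-8 - 15)))/(-6764) = (-2 + 24*(11*(-23)))*(-1/6764) = (-2 + 24*(-253))*(-1/6764) = (-2 - 6072)*(-1/6764) = -6074*(-1/6764) = 3037/3382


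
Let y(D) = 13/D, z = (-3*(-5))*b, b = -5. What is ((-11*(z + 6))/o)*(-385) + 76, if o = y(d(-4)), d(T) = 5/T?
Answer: 1465027/52 ≈ 28174.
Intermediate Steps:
z = -75 (z = -3*(-5)*(-5) = 15*(-5) = -75)
o = -52/5 (o = 13/((5/(-4))) = 13/((5*(-1/4))) = 13/(-5/4) = 13*(-4/5) = -52/5 ≈ -10.400)
((-11*(z + 6))/o)*(-385) + 76 = ((-11*(-75 + 6))/(-52/5))*(-385) + 76 = (-11*(-69)*(-5/52))*(-385) + 76 = (759*(-5/52))*(-385) + 76 = -3795/52*(-385) + 76 = 1461075/52 + 76 = 1465027/52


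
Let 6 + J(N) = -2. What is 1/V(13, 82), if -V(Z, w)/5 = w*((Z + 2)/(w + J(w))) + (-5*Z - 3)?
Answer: 37/9505 ≈ 0.0038927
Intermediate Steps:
J(N) = -8 (J(N) = -6 - 2 = -8)
V(Z, w) = 15 + 25*Z - 5*w*(2 + Z)/(-8 + w) (V(Z, w) = -5*(w*((Z + 2)/(w - 8)) + (-5*Z - 3)) = -5*(w*((2 + Z)/(-8 + w)) + (-3 - 5*Z)) = -5*(w*(2 + Z)/(-8 + w) + (-3 - 5*Z)) = -5*(-3 - 5*Z + w*(2 + Z)/(-8 + w)) = 15 + 25*Z - 5*w*(2 + Z)/(-8 + w))
1/V(13, 82) = 1/(5*(-24 + 82 - 40*13 + 4*13*82)/(-8 + 82)) = 1/(5*(-24 + 82 - 520 + 4264)/74) = 1/(5*(1/74)*3802) = 1/(9505/37) = 37/9505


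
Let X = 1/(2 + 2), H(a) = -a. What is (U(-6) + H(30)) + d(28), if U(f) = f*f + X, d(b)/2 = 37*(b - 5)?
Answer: 6833/4 ≈ 1708.3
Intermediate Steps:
d(b) = -370 + 74*b (d(b) = 2*(37*(b - 5)) = 2*(37*(-5 + b)) = 2*(-185 + 37*b) = -370 + 74*b)
X = ¼ (X = 1/4 = ¼ ≈ 0.25000)
U(f) = ¼ + f² (U(f) = f*f + ¼ = f² + ¼ = ¼ + f²)
(U(-6) + H(30)) + d(28) = ((¼ + (-6)²) - 1*30) + (-370 + 74*28) = ((¼ + 36) - 30) + (-370 + 2072) = (145/4 - 30) + 1702 = 25/4 + 1702 = 6833/4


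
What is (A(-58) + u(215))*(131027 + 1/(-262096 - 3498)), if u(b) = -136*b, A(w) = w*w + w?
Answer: -451251405974779/132797 ≈ -3.3981e+9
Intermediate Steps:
A(w) = w + w**2 (A(w) = w**2 + w = w + w**2)
(A(-58) + u(215))*(131027 + 1/(-262096 - 3498)) = (-58*(1 - 58) - 136*215)*(131027 + 1/(-262096 - 3498)) = (-58*(-57) - 29240)*(131027 + 1/(-265594)) = (3306 - 29240)*(131027 - 1/265594) = -25934*34799985037/265594 = -451251405974779/132797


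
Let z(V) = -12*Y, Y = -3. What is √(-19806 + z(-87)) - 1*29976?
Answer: -29976 + I*√19770 ≈ -29976.0 + 140.61*I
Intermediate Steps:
z(V) = 36 (z(V) = -12*(-3) = 36)
√(-19806 + z(-87)) - 1*29976 = √(-19806 + 36) - 1*29976 = √(-19770) - 29976 = I*√19770 - 29976 = -29976 + I*√19770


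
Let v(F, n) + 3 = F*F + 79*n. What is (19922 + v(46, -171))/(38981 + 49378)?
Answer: 2842/29453 ≈ 0.096493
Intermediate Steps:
v(F, n) = -3 + F**2 + 79*n (v(F, n) = -3 + (F*F + 79*n) = -3 + (F**2 + 79*n) = -3 + F**2 + 79*n)
(19922 + v(46, -171))/(38981 + 49378) = (19922 + (-3 + 46**2 + 79*(-171)))/(38981 + 49378) = (19922 + (-3 + 2116 - 13509))/88359 = (19922 - 11396)*(1/88359) = 8526*(1/88359) = 2842/29453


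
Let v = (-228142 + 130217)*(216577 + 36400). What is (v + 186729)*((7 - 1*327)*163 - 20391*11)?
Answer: 6848653897040156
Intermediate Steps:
v = -24772772725 (v = -97925*252977 = -24772772725)
(v + 186729)*((7 - 1*327)*163 - 20391*11) = (-24772772725 + 186729)*((7 - 1*327)*163 - 20391*11) = -24772585996*((7 - 327)*163 - 224301) = -24772585996*(-320*163 - 224301) = -24772585996*(-52160 - 224301) = -24772585996*(-276461) = 6848653897040156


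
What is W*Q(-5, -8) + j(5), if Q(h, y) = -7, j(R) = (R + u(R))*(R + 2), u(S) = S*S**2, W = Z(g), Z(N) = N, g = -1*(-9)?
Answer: 847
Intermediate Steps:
g = 9
W = 9
u(S) = S**3
j(R) = (2 + R)*(R + R**3) (j(R) = (R + R**3)*(R + 2) = (R + R**3)*(2 + R) = (2 + R)*(R + R**3))
W*Q(-5, -8) + j(5) = 9*(-7) + 5*(2 + 5 + 5**3 + 2*5**2) = -63 + 5*(2 + 5 + 125 + 2*25) = -63 + 5*(2 + 5 + 125 + 50) = -63 + 5*182 = -63 + 910 = 847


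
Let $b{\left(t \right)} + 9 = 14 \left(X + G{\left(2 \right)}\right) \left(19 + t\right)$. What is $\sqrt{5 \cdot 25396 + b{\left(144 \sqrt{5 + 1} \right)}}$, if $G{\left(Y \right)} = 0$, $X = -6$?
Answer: $\sqrt{125375 - 12096 \sqrt{6}} \approx 309.43$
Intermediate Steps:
$b{\left(t \right)} = -1605 - 84 t$ ($b{\left(t \right)} = -9 + 14 \left(-6 + 0\right) \left(19 + t\right) = -9 + 14 \left(- 6 \left(19 + t\right)\right) = -9 + 14 \left(-114 - 6 t\right) = -9 - \left(1596 + 84 t\right) = -1605 - 84 t$)
$\sqrt{5 \cdot 25396 + b{\left(144 \sqrt{5 + 1} \right)}} = \sqrt{5 \cdot 25396 - \left(1605 + 84 \cdot 144 \sqrt{5 + 1}\right)} = \sqrt{126980 - \left(1605 + 84 \cdot 144 \sqrt{6}\right)} = \sqrt{126980 - \left(1605 + 12096 \sqrt{6}\right)} = \sqrt{125375 - 12096 \sqrt{6}}$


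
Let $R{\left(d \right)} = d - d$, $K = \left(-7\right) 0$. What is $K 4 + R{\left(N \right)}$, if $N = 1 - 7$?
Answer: $0$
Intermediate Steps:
$K = 0$
$N = -6$ ($N = 1 - 7 = -6$)
$R{\left(d \right)} = 0$
$K 4 + R{\left(N \right)} = 0 \cdot 4 + 0 = 0 + 0 = 0$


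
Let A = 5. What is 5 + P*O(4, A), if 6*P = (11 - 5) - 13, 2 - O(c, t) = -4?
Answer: -2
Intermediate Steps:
O(c, t) = 6 (O(c, t) = 2 - 1*(-4) = 2 + 4 = 6)
P = -7/6 (P = ((11 - 5) - 13)/6 = (6 - 13)/6 = (1/6)*(-7) = -7/6 ≈ -1.1667)
5 + P*O(4, A) = 5 - 7/6*6 = 5 - 7 = -2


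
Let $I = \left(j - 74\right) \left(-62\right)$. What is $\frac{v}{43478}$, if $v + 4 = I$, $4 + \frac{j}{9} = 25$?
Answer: $- \frac{3567}{21739} \approx -0.16408$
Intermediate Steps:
$j = 189$ ($j = -36 + 9 \cdot 25 = -36 + 225 = 189$)
$I = -7130$ ($I = \left(189 - 74\right) \left(-62\right) = 115 \left(-62\right) = -7130$)
$v = -7134$ ($v = -4 - 7130 = -7134$)
$\frac{v}{43478} = - \frac{7134}{43478} = \left(-7134\right) \frac{1}{43478} = - \frac{3567}{21739}$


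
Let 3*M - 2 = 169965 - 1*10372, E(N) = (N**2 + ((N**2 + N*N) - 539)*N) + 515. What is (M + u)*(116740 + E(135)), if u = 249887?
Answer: 1510415150680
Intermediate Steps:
E(N) = 515 + N**2 + N*(-539 + 2*N**2) (E(N) = (N**2 + ((N**2 + N**2) - 539)*N) + 515 = (N**2 + (2*N**2 - 539)*N) + 515 = (N**2 + (-539 + 2*N**2)*N) + 515 = (N**2 + N*(-539 + 2*N**2)) + 515 = 515 + N**2 + N*(-539 + 2*N**2))
M = 159595/3 (M = 2/3 + (169965 - 1*10372)/3 = 2/3 + (169965 - 10372)/3 = 2/3 + (1/3)*159593 = 2/3 + 159593/3 = 159595/3 ≈ 53198.)
(M + u)*(116740 + E(135)) = (159595/3 + 249887)*(116740 + (515 + 135**2 - 539*135 + 2*135**3)) = 909256*(116740 + (515 + 18225 - 72765 + 2*2460375))/3 = 909256*(116740 + (515 + 18225 - 72765 + 4920750))/3 = 909256*(116740 + 4866725)/3 = (909256/3)*4983465 = 1510415150680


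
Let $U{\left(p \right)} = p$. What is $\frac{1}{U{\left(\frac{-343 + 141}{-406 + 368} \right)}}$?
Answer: $\frac{19}{101} \approx 0.18812$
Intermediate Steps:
$\frac{1}{U{\left(\frac{-343 + 141}{-406 + 368} \right)}} = \frac{1}{\left(-343 + 141\right) \frac{1}{-406 + 368}} = \frac{1}{\left(-202\right) \frac{1}{-38}} = \frac{1}{\left(-202\right) \left(- \frac{1}{38}\right)} = \frac{1}{\frac{101}{19}} = \frac{19}{101}$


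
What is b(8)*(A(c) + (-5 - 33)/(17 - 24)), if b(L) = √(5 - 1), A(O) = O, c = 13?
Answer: 258/7 ≈ 36.857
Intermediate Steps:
b(L) = 2 (b(L) = √4 = 2)
b(8)*(A(c) + (-5 - 33)/(17 - 24)) = 2*(13 + (-5 - 33)/(17 - 24)) = 2*(13 - 38/(-7)) = 2*(13 - 38*(-⅐)) = 2*(13 + 38/7) = 2*(129/7) = 258/7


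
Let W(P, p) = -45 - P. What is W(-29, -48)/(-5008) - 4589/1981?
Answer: -1434376/620053 ≈ -2.3133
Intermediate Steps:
W(-29, -48)/(-5008) - 4589/1981 = (-45 - 1*(-29))/(-5008) - 4589/1981 = (-45 + 29)*(-1/5008) - 4589*1/1981 = -16*(-1/5008) - 4589/1981 = 1/313 - 4589/1981 = -1434376/620053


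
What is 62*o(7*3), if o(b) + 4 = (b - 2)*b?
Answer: 24490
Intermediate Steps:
o(b) = -4 + b*(-2 + b) (o(b) = -4 + (b - 2)*b = -4 + (-2 + b)*b = -4 + b*(-2 + b))
62*o(7*3) = 62*(-4 + (7*3)² - 14*3) = 62*(-4 + 21² - 2*21) = 62*(-4 + 441 - 42) = 62*395 = 24490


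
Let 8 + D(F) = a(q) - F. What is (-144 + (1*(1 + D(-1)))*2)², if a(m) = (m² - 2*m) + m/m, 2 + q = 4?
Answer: 23716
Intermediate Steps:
q = 2 (q = -2 + 4 = 2)
a(m) = 1 + m² - 2*m (a(m) = (m² - 2*m) + 1 = 1 + m² - 2*m)
D(F) = -7 - F (D(F) = -8 + ((1 + 2² - 2*2) - F) = -8 + ((1 + 4 - 4) - F) = -8 + (1 - F) = -7 - F)
(-144 + (1*(1 + D(-1)))*2)² = (-144 + (1*(1 + (-7 - 1*(-1))))*2)² = (-144 + (1*(1 + (-7 + 1)))*2)² = (-144 + (1*(1 - 6))*2)² = (-144 + (1*(-5))*2)² = (-144 - 5*2)² = (-144 - 10)² = (-154)² = 23716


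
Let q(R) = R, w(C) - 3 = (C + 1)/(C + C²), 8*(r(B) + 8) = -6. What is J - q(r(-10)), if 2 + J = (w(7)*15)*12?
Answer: 16029/28 ≈ 572.46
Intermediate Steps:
r(B) = -35/4 (r(B) = -8 + (⅛)*(-6) = -8 - ¾ = -35/4)
w(C) = 3 + (1 + C)/(C + C²) (w(C) = 3 + (C + 1)/(C + C²) = 3 + (1 + C)/(C + C²))
J = 3946/7 (J = -2 + ((3 + 1/7)*15)*12 = -2 + ((3 + ⅐)*15)*12 = -2 + ((22/7)*15)*12 = -2 + (330/7)*12 = -2 + 3960/7 = 3946/7 ≈ 563.71)
J - q(r(-10)) = 3946/7 - 1*(-35/4) = 3946/7 + 35/4 = 16029/28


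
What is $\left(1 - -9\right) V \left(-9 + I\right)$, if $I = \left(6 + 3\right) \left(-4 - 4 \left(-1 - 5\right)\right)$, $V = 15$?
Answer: $25650$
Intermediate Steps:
$I = 180$ ($I = 9 \left(-4 - -24\right) = 9 \left(-4 + 24\right) = 9 \cdot 20 = 180$)
$\left(1 - -9\right) V \left(-9 + I\right) = \left(1 - -9\right) 15 \left(-9 + 180\right) = \left(1 + 9\right) 15 \cdot 171 = 10 \cdot 15 \cdot 171 = 150 \cdot 171 = 25650$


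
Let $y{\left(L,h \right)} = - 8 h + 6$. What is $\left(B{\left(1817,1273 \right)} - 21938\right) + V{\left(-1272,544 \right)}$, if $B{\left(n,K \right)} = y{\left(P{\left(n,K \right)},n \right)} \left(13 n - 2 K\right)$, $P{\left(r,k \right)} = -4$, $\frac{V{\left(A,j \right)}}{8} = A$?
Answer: $-306251864$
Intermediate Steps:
$V{\left(A,j \right)} = 8 A$
$y{\left(L,h \right)} = 6 - 8 h$
$B{\left(n,K \right)} = \left(6 - 8 n\right) \left(- 2 K + 13 n\right)$ ($B{\left(n,K \right)} = \left(6 - 8 n\right) \left(13 n - 2 K\right) = \left(6 - 8 n\right) \left(- 2 K + 13 n\right)$)
$\left(B{\left(1817,1273 \right)} - 21938\right) + V{\left(-1272,544 \right)} = \left(2 \left(-3 + 4 \cdot 1817\right) \left(\left(-13\right) 1817 + 2 \cdot 1273\right) - 21938\right) + 8 \left(-1272\right) = \left(2 \left(-3 + 7268\right) \left(-23621 + 2546\right) - 21938\right) - 10176 = \left(2 \cdot 7265 \left(-21075\right) - 21938\right) - 10176 = \left(-306219750 - 21938\right) - 10176 = -306241688 - 10176 = -306251864$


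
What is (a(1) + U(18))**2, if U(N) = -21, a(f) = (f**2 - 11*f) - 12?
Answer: 1849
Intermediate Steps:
a(f) = -12 + f**2 - 11*f
(a(1) + U(18))**2 = ((-12 + 1**2 - 11*1) - 21)**2 = ((-12 + 1 - 11) - 21)**2 = (-22 - 21)**2 = (-43)**2 = 1849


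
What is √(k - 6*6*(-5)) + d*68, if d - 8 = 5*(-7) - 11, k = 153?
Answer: -2584 + 3*√37 ≈ -2565.8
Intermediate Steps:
d = -38 (d = 8 + (5*(-7) - 11) = 8 + (-35 - 11) = 8 - 46 = -38)
√(k - 6*6*(-5)) + d*68 = √(153 - 6*6*(-5)) - 38*68 = √(153 - 36*(-5)) - 2584 = √(153 + 180) - 2584 = √333 - 2584 = 3*√37 - 2584 = -2584 + 3*√37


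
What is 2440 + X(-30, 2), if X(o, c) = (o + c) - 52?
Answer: 2360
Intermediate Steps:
X(o, c) = -52 + c + o (X(o, c) = (c + o) - 52 = -52 + c + o)
2440 + X(-30, 2) = 2440 + (-52 + 2 - 30) = 2440 - 80 = 2360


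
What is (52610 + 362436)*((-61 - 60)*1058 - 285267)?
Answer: -171532286110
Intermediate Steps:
(52610 + 362436)*((-61 - 60)*1058 - 285267) = 415046*(-121*1058 - 285267) = 415046*(-128018 - 285267) = 415046*(-413285) = -171532286110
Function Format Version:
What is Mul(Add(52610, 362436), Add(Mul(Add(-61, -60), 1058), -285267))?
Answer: -171532286110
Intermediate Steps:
Mul(Add(52610, 362436), Add(Mul(Add(-61, -60), 1058), -285267)) = Mul(415046, Add(Mul(-121, 1058), -285267)) = Mul(415046, Add(-128018, -285267)) = Mul(415046, -413285) = -171532286110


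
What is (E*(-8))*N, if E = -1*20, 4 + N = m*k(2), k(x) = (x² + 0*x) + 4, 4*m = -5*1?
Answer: -2240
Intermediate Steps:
m = -5/4 (m = (-5*1)/4 = (¼)*(-5) = -5/4 ≈ -1.2500)
k(x) = 4 + x² (k(x) = (x² + 0) + 4 = x² + 4 = 4 + x²)
N = -14 (N = -4 - 5*(4 + 2²)/4 = -4 - 5*(4 + 4)/4 = -4 - 5/4*8 = -4 - 10 = -14)
E = -20
(E*(-8))*N = -20*(-8)*(-14) = 160*(-14) = -2240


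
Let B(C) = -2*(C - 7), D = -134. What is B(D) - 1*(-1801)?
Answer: 2083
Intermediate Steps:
B(C) = 14 - 2*C (B(C) = -2*(-7 + C) = 14 - 2*C)
B(D) - 1*(-1801) = (14 - 2*(-134)) - 1*(-1801) = (14 + 268) + 1801 = 282 + 1801 = 2083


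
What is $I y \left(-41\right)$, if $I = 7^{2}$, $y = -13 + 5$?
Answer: $16072$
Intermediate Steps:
$y = -8$
$I = 49$
$I y \left(-41\right) = 49 \left(-8\right) \left(-41\right) = \left(-392\right) \left(-41\right) = 16072$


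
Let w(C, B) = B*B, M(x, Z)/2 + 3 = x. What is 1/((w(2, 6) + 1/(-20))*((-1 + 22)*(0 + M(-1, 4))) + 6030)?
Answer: -5/48 ≈ -0.10417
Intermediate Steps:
M(x, Z) = -6 + 2*x
w(C, B) = B²
1/((w(2, 6) + 1/(-20))*((-1 + 22)*(0 + M(-1, 4))) + 6030) = 1/((6² + 1/(-20))*((-1 + 22)*(0 + (-6 + 2*(-1)))) + 6030) = 1/((36 - 1/20)*(21*(0 + (-6 - 2))) + 6030) = 1/(719*(21*(0 - 8))/20 + 6030) = 1/(719*(21*(-8))/20 + 6030) = 1/((719/20)*(-168) + 6030) = 1/(-30198/5 + 6030) = 1/(-48/5) = -5/48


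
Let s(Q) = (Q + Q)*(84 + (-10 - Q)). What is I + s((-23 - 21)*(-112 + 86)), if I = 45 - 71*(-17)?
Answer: -2446908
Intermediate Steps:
I = 1252 (I = 45 + 1207 = 1252)
s(Q) = 2*Q*(74 - Q) (s(Q) = (2*Q)*(74 - Q) = 2*Q*(74 - Q))
I + s((-23 - 21)*(-112 + 86)) = 1252 + 2*((-23 - 21)*(-112 + 86))*(74 - (-23 - 21)*(-112 + 86)) = 1252 + 2*(-44*(-26))*(74 - (-44)*(-26)) = 1252 + 2*1144*(74 - 1*1144) = 1252 + 2*1144*(74 - 1144) = 1252 + 2*1144*(-1070) = 1252 - 2448160 = -2446908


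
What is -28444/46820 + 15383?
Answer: 180050904/11705 ≈ 15382.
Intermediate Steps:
-28444/46820 + 15383 = -28444*1/46820 + 15383 = -7111/11705 + 15383 = 180050904/11705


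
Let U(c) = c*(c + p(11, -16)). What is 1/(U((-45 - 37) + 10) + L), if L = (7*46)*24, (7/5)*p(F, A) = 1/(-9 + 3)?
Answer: 7/90444 ≈ 7.7396e-5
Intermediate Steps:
p(F, A) = -5/42 (p(F, A) = 5/(7*(-9 + 3)) = (5/7)/(-6) = (5/7)*(-⅙) = -5/42)
U(c) = c*(-5/42 + c) (U(c) = c*(c - 5/42) = c*(-5/42 + c))
L = 7728 (L = 322*24 = 7728)
1/(U((-45 - 37) + 10) + L) = 1/(((-45 - 37) + 10)*(-5 + 42*((-45 - 37) + 10))/42 + 7728) = 1/((-82 + 10)*(-5 + 42*(-82 + 10))/42 + 7728) = 1/((1/42)*(-72)*(-5 + 42*(-72)) + 7728) = 1/((1/42)*(-72)*(-5 - 3024) + 7728) = 1/((1/42)*(-72)*(-3029) + 7728) = 1/(36348/7 + 7728) = 1/(90444/7) = 7/90444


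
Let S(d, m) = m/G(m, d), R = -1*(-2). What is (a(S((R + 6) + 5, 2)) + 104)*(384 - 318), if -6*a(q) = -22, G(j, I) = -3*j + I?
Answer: 7106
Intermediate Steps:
G(j, I) = I - 3*j
R = 2
S(d, m) = m/(d - 3*m)
a(q) = 11/3 (a(q) = -1/6*(-22) = 11/3)
(a(S((R + 6) + 5, 2)) + 104)*(384 - 318) = (11/3 + 104)*(384 - 318) = (323/3)*66 = 7106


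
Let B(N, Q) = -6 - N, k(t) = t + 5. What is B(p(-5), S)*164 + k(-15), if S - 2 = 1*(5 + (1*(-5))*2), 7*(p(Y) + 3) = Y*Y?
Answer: -7614/7 ≈ -1087.7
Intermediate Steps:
p(Y) = -3 + Y**2/7 (p(Y) = -3 + (Y*Y)/7 = -3 + Y**2/7)
k(t) = 5 + t
S = -3 (S = 2 + 1*(5 + (1*(-5))*2) = 2 + 1*(5 - 5*2) = 2 + 1*(5 - 10) = 2 + 1*(-5) = 2 - 5 = -3)
B(p(-5), S)*164 + k(-15) = (-6 - (-3 + (1/7)*(-5)**2))*164 + (5 - 15) = (-6 - (-3 + (1/7)*25))*164 - 10 = (-6 - (-3 + 25/7))*164 - 10 = (-6 - 1*4/7)*164 - 10 = (-6 - 4/7)*164 - 10 = -46/7*164 - 10 = -7544/7 - 10 = -7614/7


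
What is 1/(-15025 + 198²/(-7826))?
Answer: -3913/58812427 ≈ -6.6534e-5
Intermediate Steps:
1/(-15025 + 198²/(-7826)) = 1/(-15025 + 39204*(-1/7826)) = 1/(-15025 - 19602/3913) = 1/(-58812427/3913) = -3913/58812427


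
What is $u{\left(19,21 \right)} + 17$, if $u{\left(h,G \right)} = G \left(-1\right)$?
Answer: $-4$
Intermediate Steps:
$u{\left(h,G \right)} = - G$
$u{\left(19,21 \right)} + 17 = \left(-1\right) 21 + 17 = -21 + 17 = -4$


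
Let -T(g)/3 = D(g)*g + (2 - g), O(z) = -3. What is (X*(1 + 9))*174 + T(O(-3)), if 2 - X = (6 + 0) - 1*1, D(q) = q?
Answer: -5262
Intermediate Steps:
X = -3 (X = 2 - ((6 + 0) - 1*1) = 2 - (6 - 1) = 2 - 1*5 = 2 - 5 = -3)
T(g) = -6 - 3*g**2 + 3*g (T(g) = -3*(g*g + (2 - g)) = -3*(g**2 + (2 - g)) = -3*(2 + g**2 - g) = -6 - 3*g**2 + 3*g)
(X*(1 + 9))*174 + T(O(-3)) = -3*(1 + 9)*174 + (-6 - 3*(-3)**2 + 3*(-3)) = -3*10*174 + (-6 - 3*9 - 9) = -30*174 + (-6 - 27 - 9) = -5220 - 42 = -5262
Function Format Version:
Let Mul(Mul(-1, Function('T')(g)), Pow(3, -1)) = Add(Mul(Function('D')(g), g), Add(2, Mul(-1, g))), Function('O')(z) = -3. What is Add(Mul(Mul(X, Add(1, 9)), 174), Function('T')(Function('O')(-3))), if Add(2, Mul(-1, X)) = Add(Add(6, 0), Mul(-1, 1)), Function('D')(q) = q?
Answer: -5262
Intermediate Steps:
X = -3 (X = Add(2, Mul(-1, Add(Add(6, 0), Mul(-1, 1)))) = Add(2, Mul(-1, Add(6, -1))) = Add(2, Mul(-1, 5)) = Add(2, -5) = -3)
Function('T')(g) = Add(-6, Mul(-3, Pow(g, 2)), Mul(3, g)) (Function('T')(g) = Mul(-3, Add(Mul(g, g), Add(2, Mul(-1, g)))) = Mul(-3, Add(Pow(g, 2), Add(2, Mul(-1, g)))) = Mul(-3, Add(2, Pow(g, 2), Mul(-1, g))) = Add(-6, Mul(-3, Pow(g, 2)), Mul(3, g)))
Add(Mul(Mul(X, Add(1, 9)), 174), Function('T')(Function('O')(-3))) = Add(Mul(Mul(-3, Add(1, 9)), 174), Add(-6, Mul(-3, Pow(-3, 2)), Mul(3, -3))) = Add(Mul(Mul(-3, 10), 174), Add(-6, Mul(-3, 9), -9)) = Add(Mul(-30, 174), Add(-6, -27, -9)) = Add(-5220, -42) = -5262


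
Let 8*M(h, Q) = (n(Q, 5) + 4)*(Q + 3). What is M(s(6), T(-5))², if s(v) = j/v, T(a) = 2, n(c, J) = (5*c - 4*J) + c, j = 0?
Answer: 25/4 ≈ 6.2500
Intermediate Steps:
n(c, J) = -4*J + 6*c (n(c, J) = (-4*J + 5*c) + c = -4*J + 6*c)
s(v) = 0 (s(v) = 0/v = 0)
M(h, Q) = (-16 + 6*Q)*(3 + Q)/8 (M(h, Q) = (((-4*5 + 6*Q) + 4)*(Q + 3))/8 = (((-20 + 6*Q) + 4)*(3 + Q))/8 = ((-16 + 6*Q)*(3 + Q))/8 = (-16 + 6*Q)*(3 + Q)/8)
M(s(6), T(-5))² = (-6 + (¼)*2 + (¾)*2²)² = (-6 + ½ + (¾)*4)² = (-6 + ½ + 3)² = (-5/2)² = 25/4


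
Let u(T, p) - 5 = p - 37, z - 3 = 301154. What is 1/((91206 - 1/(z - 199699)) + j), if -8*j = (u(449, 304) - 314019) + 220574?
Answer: 405832/41740886505 ≈ 9.7226e-6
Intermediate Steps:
z = 301157 (z = 3 + 301154 = 301157)
u(T, p) = -32 + p (u(T, p) = 5 + (p - 37) = 5 + (-37 + p) = -32 + p)
j = 93173/8 (j = -(((-32 + 304) - 314019) + 220574)/8 = -((272 - 314019) + 220574)/8 = -(-313747 + 220574)/8 = -⅛*(-93173) = 93173/8 ≈ 11647.)
1/((91206 - 1/(z - 199699)) + j) = 1/((91206 - 1/(301157 - 199699)) + 93173/8) = 1/((91206 - 1/101458) + 93173/8) = 1/(9253578347/101458 + 93173/8) = 1/(41740886505/405832) = 405832/41740886505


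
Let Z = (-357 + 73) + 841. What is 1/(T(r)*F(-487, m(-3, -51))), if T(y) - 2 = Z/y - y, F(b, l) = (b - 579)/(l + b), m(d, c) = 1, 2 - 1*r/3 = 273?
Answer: 197559/352866254 ≈ 0.00055987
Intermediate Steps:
r = -813 (r = 6 - 3*273 = 6 - 819 = -813)
F(b, l) = (-579 + b)/(b + l)
Z = 557 (Z = -284 + 841 = 557)
T(y) = 2 - y + 557/y (T(y) = 2 + (557/y - y) = 2 + (-y + 557/y) = 2 - y + 557/y)
1/(T(r)*F(-487, m(-3, -51))) = 1/((2 - 1*(-813) + 557/(-813))*(((-579 - 487)/(-487 + 1)))) = 1/((2 + 813 + 557*(-1/813))*((-1066/(-486)))) = 1/((2 + 813 - 557/813)*((-1/486*(-1066)))) = 1/((662038/813)*(533/243)) = (813/662038)*(243/533) = 197559/352866254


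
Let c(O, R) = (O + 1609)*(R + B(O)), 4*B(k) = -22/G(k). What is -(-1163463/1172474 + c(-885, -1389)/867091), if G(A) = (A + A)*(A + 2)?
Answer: 1709753492393269369/794459703049829970 ≈ 2.1521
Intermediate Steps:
G(A) = 2*A*(2 + A) (G(A) = (2*A)*(2 + A) = 2*A*(2 + A))
B(k) = -11/(4*k*(2 + k)) (B(k) = (-22*1/(2*k*(2 + k)))/4 = (-11/(k*(2 + k)))/4 = -11/(4*k*(2 + k)))
c(O, R) = (1609 + O)*(R - 11/(4*O*(2 + O))) (c(O, R) = (O + 1609)*(R - 11/(4*O*(2 + O))) = (1609 + O)*(R - 11/(4*O*(2 + O))))
-(-1163463/1172474 + c(-885, -1389)/867091) = -(-1163463/1172474 + ((1/4)*(-17699 - 11*(-885) + 4*(-1389)*(-885)**3 + 6444*(-1389)*(-885)**2 + 12872*(-885)*(-1389))/(-885*(2 - 885)))/867091) = -(-1163463*1/1172474 + ((1/4)*(-1/885)*(-17699 + 9735 + 4*(-1389)*(-693154125) + 6444*(-1389)*783225 + 15823099080)/(-883))*(1/867091)) = -(-1163463/1172474 + ((1/4)*(-1/885)*(-1/883)*(-17699 + 9735 + 3851164318500 - 7010424539100 + 15823099080))*(1/867091)) = -(-1163463/1172474 + ((1/4)*(-1/885)*(-1/883)*(-3143437129484))*(1/867091)) = -(-1163463/1172474 - 785859282371/781455*1/867091) = -(-1163463/1172474 - 785859282371/677592597405) = -1*(-1709753492393269369/794459703049829970) = 1709753492393269369/794459703049829970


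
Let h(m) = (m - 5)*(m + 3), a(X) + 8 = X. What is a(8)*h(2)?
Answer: 0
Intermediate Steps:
a(X) = -8 + X
h(m) = (-5 + m)*(3 + m)
a(8)*h(2) = (-8 + 8)*(-15 + 2² - 2*2) = 0*(-15 + 4 - 4) = 0*(-15) = 0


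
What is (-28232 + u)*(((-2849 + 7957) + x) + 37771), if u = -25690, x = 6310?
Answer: -2652369258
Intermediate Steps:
(-28232 + u)*(((-2849 + 7957) + x) + 37771) = (-28232 - 25690)*(((-2849 + 7957) + 6310) + 37771) = -53922*((5108 + 6310) + 37771) = -53922*(11418 + 37771) = -53922*49189 = -2652369258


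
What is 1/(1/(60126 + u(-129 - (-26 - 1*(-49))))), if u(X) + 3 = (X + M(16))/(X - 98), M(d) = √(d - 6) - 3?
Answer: 3006181/50 - √10/250 ≈ 60124.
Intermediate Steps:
M(d) = -3 + √(-6 + d) (M(d) = √(-6 + d) - 3 = -3 + √(-6 + d))
u(X) = -3 + (-3 + X + √10)/(-98 + X) (u(X) = -3 + (X + (-3 + √(-6 + 16)))/(X - 98) = -3 + (X + (-3 + √10))/(-98 + X) = -3 + (-3 + X + √10)/(-98 + X))
1/(1/(60126 + u(-129 - (-26 - 1*(-49))))) = 1/(1/(60126 + (291 + √10 - 2*(-129 - (-26 - 1*(-49))))/(-98 + (-129 - (-26 - 1*(-49)))))) = 1/(1/(60126 + (291 + √10 - 2*(-129 - (-26 + 49)))/(-98 + (-129 - (-26 + 49))))) = 1/(1/(60126 + (291 + √10 - 2*(-129 - 1*23))/(-98 + (-129 - 1*23)))) = 1/(1/(60126 + (291 + √10 - 2*(-129 - 23))/(-98 + (-129 - 23)))) = 1/(1/(60126 + (291 + √10 - 2*(-152))/(-98 - 152))) = 1/(1/(60126 + (291 + √10 + 304)/(-250))) = 1/(1/(60126 - (595 + √10)/250)) = 1/(1/(60126 + (-119/50 - √10/250))) = 1/(1/(3006181/50 - √10/250)) = 3006181/50 - √10/250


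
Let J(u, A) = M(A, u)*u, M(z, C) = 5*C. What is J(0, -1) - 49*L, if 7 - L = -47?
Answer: -2646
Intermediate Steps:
L = 54 (L = 7 - 1*(-47) = 7 + 47 = 54)
J(u, A) = 5*u**2 (J(u, A) = (5*u)*u = 5*u**2)
J(0, -1) - 49*L = 5*0**2 - 49*54 = 5*0 - 2646 = 0 - 2646 = -2646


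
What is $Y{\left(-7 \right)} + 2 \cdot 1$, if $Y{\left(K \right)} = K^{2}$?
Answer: $51$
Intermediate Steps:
$Y{\left(-7 \right)} + 2 \cdot 1 = \left(-7\right)^{2} + 2 \cdot 1 = 49 + 2 = 51$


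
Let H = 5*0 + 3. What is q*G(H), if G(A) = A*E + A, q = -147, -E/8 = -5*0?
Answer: -441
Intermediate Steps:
E = 0 (E = -(-40)*0 = -8*0 = 0)
H = 3 (H = 0 + 3 = 3)
G(A) = A (G(A) = A*0 + A = 0 + A = A)
q*G(H) = -147*3 = -441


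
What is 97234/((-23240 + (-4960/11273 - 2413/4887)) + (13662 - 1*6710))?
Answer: -5356732976334/897376108757 ≈ -5.9693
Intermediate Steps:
97234/((-23240 + (-4960/11273 - 2413/4887)) + (13662 - 1*6710)) = 97234/((-23240 + (-4960*1/11273 - 2413*1/4887)) + (13662 - 6710)) = 97234/((-23240 + (-4960/11273 - 2413/4887)) + 6952) = 97234/((-23240 - 51441269/55091151) + 6952) = 97234/(-1280369790509/55091151 + 6952) = 97234/(-897376108757/55091151) = 97234*(-55091151/897376108757) = -5356732976334/897376108757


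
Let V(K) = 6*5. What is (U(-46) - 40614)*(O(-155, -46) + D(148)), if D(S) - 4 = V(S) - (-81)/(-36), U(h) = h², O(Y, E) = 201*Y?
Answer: 2396365757/2 ≈ 1.1982e+9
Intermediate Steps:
V(K) = 30
D(S) = 127/4 (D(S) = 4 + (30 - (-81)/(-36)) = 4 + (30 - (-81)*(-1)/36) = 4 + (30 - 1*9/4) = 4 + (30 - 9/4) = 4 + 111/4 = 127/4)
(U(-46) - 40614)*(O(-155, -46) + D(148)) = ((-46)² - 40614)*(201*(-155) + 127/4) = (2116 - 40614)*(-31155 + 127/4) = -38498*(-124493/4) = 2396365757/2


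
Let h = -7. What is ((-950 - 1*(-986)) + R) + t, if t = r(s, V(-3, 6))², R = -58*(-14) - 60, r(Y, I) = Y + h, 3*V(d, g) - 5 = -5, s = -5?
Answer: 932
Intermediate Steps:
V(d, g) = 0 (V(d, g) = 5/3 + (⅓)*(-5) = 5/3 - 5/3 = 0)
r(Y, I) = -7 + Y (r(Y, I) = Y - 7 = -7 + Y)
R = 752 (R = 812 - 60 = 752)
t = 144 (t = (-7 - 5)² = (-12)² = 144)
((-950 - 1*(-986)) + R) + t = ((-950 - 1*(-986)) + 752) + 144 = ((-950 + 986) + 752) + 144 = (36 + 752) + 144 = 788 + 144 = 932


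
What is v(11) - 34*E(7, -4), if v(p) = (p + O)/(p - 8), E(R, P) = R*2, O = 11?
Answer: -1406/3 ≈ -468.67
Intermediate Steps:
E(R, P) = 2*R
v(p) = (11 + p)/(-8 + p) (v(p) = (p + 11)/(p - 8) = (11 + p)/(-8 + p))
v(11) - 34*E(7, -4) = (11 + 11)/(-8 + 11) - 68*7 = 22/3 - 34*14 = (⅓)*22 - 476 = 22/3 - 476 = -1406/3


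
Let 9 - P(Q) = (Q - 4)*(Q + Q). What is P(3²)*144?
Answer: -11664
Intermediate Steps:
P(Q) = 9 - 2*Q*(-4 + Q) (P(Q) = 9 - (Q - 4)*(Q + Q) = 9 - (-4 + Q)*2*Q = 9 - 2*Q*(-4 + Q))
P(3²)*144 = (9 - 2*(3²)² + 8*3²)*144 = (9 - 2*9² + 8*9)*144 = (9 - 2*81 + 72)*144 = (9 - 162 + 72)*144 = -81*144 = -11664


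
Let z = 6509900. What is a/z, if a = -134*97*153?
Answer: -994347/3254950 ≈ -0.30549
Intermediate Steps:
a = -1988694 (a = -12998*153 = -1988694)
a/z = -1988694/6509900 = -1988694*1/6509900 = -994347/3254950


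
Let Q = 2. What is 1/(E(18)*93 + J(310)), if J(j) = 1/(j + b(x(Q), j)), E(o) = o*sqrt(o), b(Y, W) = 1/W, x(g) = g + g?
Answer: -480505/7513590756252814 + 748067578281*sqrt(2)/7513590756252814 ≈ 0.00014080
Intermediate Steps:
x(g) = 2*g
E(o) = o**(3/2)
J(j) = 1/(j + 1/j)
1/(E(18)*93 + J(310)) = 1/(18**(3/2)*93 + 310/(1 + 310**2)) = 1/((54*sqrt(2))*93 + 310/(1 + 96100)) = 1/(5022*sqrt(2) + 310/96101) = 1/(310/96101 + 5022*sqrt(2))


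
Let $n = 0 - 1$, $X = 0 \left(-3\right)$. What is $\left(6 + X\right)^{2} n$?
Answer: $-36$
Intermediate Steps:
$X = 0$
$n = -1$ ($n = 0 - 1 = -1$)
$\left(6 + X\right)^{2} n = \left(6 + 0\right)^{2} \left(-1\right) = 6^{2} \left(-1\right) = 36 \left(-1\right) = -36$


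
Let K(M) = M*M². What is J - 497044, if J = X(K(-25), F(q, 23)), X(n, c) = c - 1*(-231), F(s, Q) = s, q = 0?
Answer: -496813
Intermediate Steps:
K(M) = M³
X(n, c) = 231 + c (X(n, c) = c + 231 = 231 + c)
J = 231 (J = 231 + 0 = 231)
J - 497044 = 231 - 497044 = -496813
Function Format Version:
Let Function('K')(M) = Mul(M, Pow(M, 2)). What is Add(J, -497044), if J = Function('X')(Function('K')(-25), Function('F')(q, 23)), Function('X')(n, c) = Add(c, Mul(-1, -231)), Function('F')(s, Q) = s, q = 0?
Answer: -496813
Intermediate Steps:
Function('K')(M) = Pow(M, 3)
Function('X')(n, c) = Add(231, c) (Function('X')(n, c) = Add(c, 231) = Add(231, c))
J = 231 (J = Add(231, 0) = 231)
Add(J, -497044) = Add(231, -497044) = -496813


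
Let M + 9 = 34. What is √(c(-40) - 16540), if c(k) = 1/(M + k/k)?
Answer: I*√11181014/26 ≈ 128.61*I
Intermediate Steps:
M = 25 (M = -9 + 34 = 25)
c(k) = 1/26 (c(k) = 1/(25 + k/k) = 1/(25 + 1) = 1/26)
√(c(-40) - 16540) = √(1/26 - 16540) = √(-430039/26) = I*√11181014/26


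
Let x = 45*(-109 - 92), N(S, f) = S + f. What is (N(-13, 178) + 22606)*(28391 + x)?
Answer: 440527766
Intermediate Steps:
x = -9045 (x = 45*(-201) = -9045)
(N(-13, 178) + 22606)*(28391 + x) = ((-13 + 178) + 22606)*(28391 - 9045) = (165 + 22606)*19346 = 22771*19346 = 440527766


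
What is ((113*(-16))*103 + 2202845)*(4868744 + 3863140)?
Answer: 17608900643964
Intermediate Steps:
((113*(-16))*103 + 2202845)*(4868744 + 3863140) = (-1808*103 + 2202845)*8731884 = (-186224 + 2202845)*8731884 = 2016621*8731884 = 17608900643964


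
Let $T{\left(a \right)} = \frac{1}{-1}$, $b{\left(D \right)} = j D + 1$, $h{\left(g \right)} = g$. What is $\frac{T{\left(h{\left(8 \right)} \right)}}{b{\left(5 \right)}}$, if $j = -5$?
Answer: $\frac{1}{24} \approx 0.041667$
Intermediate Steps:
$b{\left(D \right)} = 1 - 5 D$ ($b{\left(D \right)} = - 5 D + 1 = 1 - 5 D$)
$T{\left(a \right)} = -1$
$\frac{T{\left(h{\left(8 \right)} \right)}}{b{\left(5 \right)}} = - \frac{1}{1 - 25} = - \frac{1}{-24} = \left(-1\right) \left(- \frac{1}{24}\right) = \frac{1}{24}$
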